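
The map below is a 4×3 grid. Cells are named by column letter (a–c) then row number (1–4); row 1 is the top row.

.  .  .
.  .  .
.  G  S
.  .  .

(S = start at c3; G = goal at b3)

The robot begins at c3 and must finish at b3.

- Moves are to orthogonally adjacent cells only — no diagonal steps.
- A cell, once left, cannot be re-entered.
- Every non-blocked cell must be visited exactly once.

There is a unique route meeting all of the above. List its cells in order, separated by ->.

Need to visit all 12 open cells exactly once, starting at c3 and ending at b3.
Cell a4 has only two open neighbours (a3 and b4), so the path must pass straight through it: one of those is the cell it's entered from and the other is where it exits.
Route from c3: down 1 to c4, left 2 to a4, up 3 to a1, right 2 to c1, down 1 to c2, left 1 to b2, down 1 to b3 — 11 moves in all.
Check: all 12 open cells covered.

c3 -> c4 -> b4 -> a4 -> a3 -> a2 -> a1 -> b1 -> c1 -> c2 -> b2 -> b3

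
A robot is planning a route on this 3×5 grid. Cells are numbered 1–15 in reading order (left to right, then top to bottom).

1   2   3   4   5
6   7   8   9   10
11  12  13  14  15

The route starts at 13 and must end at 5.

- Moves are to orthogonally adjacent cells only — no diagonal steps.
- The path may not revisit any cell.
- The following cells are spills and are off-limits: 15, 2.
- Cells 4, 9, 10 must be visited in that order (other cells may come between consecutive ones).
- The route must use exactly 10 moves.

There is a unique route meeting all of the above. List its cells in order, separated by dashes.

The waypoints must appear in the order 4, 9, 10, with no cell reused.
Route from 13: 2× left (reaching 11), up to 6, 2× right (reaching 8), up to 3, right to 4, down to 9, right to 10, up to 5 — 10 moves in all.
Check: order respected (4 at step 7, 9 at step 8, 10 at step 9); 10 moves as required.

13 - 12 - 11 - 6 - 7 - 8 - 3 - 4 - 9 - 10 - 5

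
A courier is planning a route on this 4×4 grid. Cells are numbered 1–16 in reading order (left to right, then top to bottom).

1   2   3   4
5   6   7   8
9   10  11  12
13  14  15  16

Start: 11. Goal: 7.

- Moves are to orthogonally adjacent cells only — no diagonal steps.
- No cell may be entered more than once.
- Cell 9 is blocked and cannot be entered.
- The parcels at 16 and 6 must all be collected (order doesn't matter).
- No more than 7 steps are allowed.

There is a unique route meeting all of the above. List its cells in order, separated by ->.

Any route must reach 16 and 6 and still end at 7 within 7 moves, so the order of the required stops is forced.
Route from 11: right to 12, down to 16, 2× left (reaching 14), 2× up (reaching 6), right to 7 — 7 moves in all.
Check: all required cells visited; 7 ≤ 7 moves.

11 -> 12 -> 16 -> 15 -> 14 -> 10 -> 6 -> 7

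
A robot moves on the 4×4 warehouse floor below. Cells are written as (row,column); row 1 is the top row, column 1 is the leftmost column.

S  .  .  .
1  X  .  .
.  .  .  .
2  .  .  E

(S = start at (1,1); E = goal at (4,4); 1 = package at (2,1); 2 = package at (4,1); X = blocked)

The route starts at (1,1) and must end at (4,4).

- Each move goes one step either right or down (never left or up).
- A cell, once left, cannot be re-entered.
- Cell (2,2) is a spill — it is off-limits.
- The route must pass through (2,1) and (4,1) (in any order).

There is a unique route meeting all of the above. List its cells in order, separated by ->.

Moves only go right or down, so the column and row indices never decrease.
Route from (1,1): 3× down (reaching (4,1)), 3× right (reaching (4,4)) — 6 moves in all.
Check: all required cells visited.

(1,1) -> (2,1) -> (3,1) -> (4,1) -> (4,2) -> (4,3) -> (4,4)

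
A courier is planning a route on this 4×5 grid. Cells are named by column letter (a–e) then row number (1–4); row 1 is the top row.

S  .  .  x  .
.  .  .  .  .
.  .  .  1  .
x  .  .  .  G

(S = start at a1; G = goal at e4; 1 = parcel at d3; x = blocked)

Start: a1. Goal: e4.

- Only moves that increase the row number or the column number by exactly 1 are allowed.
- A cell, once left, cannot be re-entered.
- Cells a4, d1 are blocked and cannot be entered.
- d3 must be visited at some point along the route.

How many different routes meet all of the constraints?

18

A right/down-only route from a1 to e4 makes exactly 3 down-moves and 4 right-moves in some order.
With no other constraints that would be C(7,3) = 35 routes.
Split at d3 and multiply the segment counts (each segment already excludes blocked cells): a1→d3: 9; d3→e4: 2; product = 18.
That gives 18 routes.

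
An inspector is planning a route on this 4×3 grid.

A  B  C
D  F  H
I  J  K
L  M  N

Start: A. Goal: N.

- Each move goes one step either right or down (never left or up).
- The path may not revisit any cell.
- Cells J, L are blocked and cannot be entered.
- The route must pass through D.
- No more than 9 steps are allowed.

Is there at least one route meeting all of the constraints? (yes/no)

yes

One route that works: A → D → F → H → K → N.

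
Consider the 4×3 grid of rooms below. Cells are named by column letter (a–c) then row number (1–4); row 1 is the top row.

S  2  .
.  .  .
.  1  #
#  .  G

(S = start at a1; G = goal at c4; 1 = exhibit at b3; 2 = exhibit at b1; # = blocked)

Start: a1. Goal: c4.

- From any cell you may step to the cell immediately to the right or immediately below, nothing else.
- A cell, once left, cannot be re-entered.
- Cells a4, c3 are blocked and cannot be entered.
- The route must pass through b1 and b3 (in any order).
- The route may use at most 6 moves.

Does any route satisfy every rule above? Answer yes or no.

One route that works: a1 → b1 → b2 → b3 → b4 → c4.

yes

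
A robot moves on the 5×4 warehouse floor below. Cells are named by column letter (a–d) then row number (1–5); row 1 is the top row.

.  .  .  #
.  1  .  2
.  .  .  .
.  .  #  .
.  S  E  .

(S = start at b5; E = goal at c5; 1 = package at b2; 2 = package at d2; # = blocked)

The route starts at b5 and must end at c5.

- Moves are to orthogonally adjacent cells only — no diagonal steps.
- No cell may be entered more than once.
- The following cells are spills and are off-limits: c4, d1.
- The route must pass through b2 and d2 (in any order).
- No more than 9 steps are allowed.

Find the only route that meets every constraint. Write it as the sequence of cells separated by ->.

b5 -> b4 -> b3 -> b2 -> c2 -> d2 -> d3 -> d4 -> d5 -> c5

Any route must reach b2 and d2 and still end at c5 within 9 moves, so the order of the required stops is forced.
Route from b5: 3× up (reaching b2), 2× right (reaching d2), 3× down (reaching d5), left to c5 — 9 moves in all.
Check: all required cells visited; 9 ≤ 9 moves.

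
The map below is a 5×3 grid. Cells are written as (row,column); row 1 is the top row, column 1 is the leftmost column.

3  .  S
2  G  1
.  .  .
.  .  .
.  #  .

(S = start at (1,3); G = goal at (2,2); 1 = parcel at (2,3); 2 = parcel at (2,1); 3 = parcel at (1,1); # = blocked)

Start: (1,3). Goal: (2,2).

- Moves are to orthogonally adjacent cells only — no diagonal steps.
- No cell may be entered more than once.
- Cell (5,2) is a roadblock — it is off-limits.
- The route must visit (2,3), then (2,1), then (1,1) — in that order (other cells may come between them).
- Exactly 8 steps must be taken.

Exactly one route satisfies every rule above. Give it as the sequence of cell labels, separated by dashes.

The waypoints must appear in the order (2,3), (2,1), (1,1), with no cell reused.
Route from (1,3): down 2 to (3,3), left 2 to (3,1), up 2 to (1,1), right 1 to (1,2), down 1 to (2,2) — 8 moves in all.
Check: order respected (1 at step 1, 2 at step 5, 3 at step 6); 8 moves as required.

(1,3) - (2,3) - (3,3) - (3,2) - (3,1) - (2,1) - (1,1) - (1,2) - (2,2)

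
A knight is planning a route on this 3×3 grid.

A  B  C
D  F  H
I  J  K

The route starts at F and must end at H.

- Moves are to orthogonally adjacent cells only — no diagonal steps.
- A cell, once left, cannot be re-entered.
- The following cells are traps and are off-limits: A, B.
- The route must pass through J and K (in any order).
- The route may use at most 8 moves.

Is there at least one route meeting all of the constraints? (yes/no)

One route that works: F → J → K → H.

yes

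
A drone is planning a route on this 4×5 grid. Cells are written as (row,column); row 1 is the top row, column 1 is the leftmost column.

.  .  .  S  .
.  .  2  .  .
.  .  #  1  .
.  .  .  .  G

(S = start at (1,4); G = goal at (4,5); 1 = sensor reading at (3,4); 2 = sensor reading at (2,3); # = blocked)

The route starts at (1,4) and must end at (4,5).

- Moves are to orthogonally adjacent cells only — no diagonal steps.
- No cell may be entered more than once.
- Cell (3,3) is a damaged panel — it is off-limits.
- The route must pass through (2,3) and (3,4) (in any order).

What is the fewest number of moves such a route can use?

6

Any route passes through (2,3) and (3,4) in some order between (1,4) and (4,5). Summing Manhattan distances along each leg and taking the cheapest ordering ((1,4) → (2,3) → (3,4) → (4,5)) gives a lower bound of 2 + 2 + 2 = 6 moves.
A route of 6 moves achieves this: (1,4) → (1,3) → (2,3) → (2,4) → (3,4) → (4,4) → (4,5).
Since 6 matches the lower bound, it is optimal.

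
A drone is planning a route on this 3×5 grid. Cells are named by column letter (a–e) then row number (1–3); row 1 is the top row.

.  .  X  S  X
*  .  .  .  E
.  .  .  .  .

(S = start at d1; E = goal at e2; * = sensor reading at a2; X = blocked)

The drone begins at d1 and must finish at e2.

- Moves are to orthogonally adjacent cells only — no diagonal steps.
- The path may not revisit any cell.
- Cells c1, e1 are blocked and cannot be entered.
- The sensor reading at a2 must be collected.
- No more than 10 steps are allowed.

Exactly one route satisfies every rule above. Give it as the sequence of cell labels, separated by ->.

The budget equals the shortest possible length, so every move has to be on a shortest route through the required cells.
Route from d1: down to d2, 3× left (reaching a2), down to a3, 4× right (reaching e3), up to e2 — 10 moves in all.
Check: all required cells visited; 10 ≤ 10 moves.

d1 -> d2 -> c2 -> b2 -> a2 -> a3 -> b3 -> c3 -> d3 -> e3 -> e2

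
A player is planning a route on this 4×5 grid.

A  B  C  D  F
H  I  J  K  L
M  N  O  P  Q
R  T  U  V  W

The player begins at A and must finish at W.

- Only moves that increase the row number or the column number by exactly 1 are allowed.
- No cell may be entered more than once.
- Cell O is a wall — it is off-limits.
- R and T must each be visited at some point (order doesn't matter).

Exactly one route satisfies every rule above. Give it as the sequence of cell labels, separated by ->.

Moves only go right or down, so the column and row indices never decrease.
Route from A: down 3 to R, right 4 to W — 7 moves in all.
Check: all required cells visited.

A -> H -> M -> R -> T -> U -> V -> W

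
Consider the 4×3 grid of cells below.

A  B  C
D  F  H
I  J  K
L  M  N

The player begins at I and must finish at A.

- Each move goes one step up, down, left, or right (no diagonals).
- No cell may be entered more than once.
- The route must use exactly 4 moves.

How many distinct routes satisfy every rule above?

Need simple routes of exactly 4 moves from I to A (Manhattan distance 2, so 1 moves are spent on a detour and 1 undoing it).
Enumerating: I D F B A | I J F B A | I J F D A.
That gives 3 routes.

3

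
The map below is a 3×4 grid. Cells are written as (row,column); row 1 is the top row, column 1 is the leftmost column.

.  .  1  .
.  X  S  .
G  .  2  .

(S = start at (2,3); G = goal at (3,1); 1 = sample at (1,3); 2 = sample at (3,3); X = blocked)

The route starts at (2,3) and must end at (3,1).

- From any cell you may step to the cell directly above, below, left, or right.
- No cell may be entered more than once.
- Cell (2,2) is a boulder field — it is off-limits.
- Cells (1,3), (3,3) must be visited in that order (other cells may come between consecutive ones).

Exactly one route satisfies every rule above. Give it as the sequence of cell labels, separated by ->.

The waypoints must appear in the order (1,3), (3,3), with no cell reused.
Route from (2,3): up 1 to (1,3), right 1 to (1,4), down 2 to (3,4), left 3 to (3,1) — 7 moves in all.
Check: order respected (1 at step 1, 2 at step 5).

(2,3) -> (1,3) -> (1,4) -> (2,4) -> (3,4) -> (3,3) -> (3,2) -> (3,1)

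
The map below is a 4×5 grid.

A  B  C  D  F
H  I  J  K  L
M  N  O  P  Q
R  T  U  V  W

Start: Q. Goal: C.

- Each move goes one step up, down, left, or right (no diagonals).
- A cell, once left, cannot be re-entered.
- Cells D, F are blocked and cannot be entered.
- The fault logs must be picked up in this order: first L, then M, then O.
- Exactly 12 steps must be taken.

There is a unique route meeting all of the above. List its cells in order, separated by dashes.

Q - L - K - P - V - U - T - R - M - N - O - J - C

The waypoints must appear in the order L, M, O, with no cell reused.
Route from Q: up to L, left to K, 2× down (reaching V), 3× left (reaching R), up to M, 2× right (reaching O), 2× up (reaching C) — 12 moves in all.
Check: order respected (L at step 1, M at step 8, O at step 10); 12 moves as required.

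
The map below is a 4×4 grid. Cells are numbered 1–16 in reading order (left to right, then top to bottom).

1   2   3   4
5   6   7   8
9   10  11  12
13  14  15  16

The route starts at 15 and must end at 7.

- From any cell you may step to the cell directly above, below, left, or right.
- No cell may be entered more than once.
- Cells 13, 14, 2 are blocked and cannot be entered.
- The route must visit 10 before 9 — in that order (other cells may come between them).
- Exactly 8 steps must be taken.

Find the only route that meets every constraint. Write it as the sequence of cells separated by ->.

The waypoints must appear in the order 10, 9, with no cell reused.
Route from 15: right to 16, up to 12, 3× left (reaching 9), up to 5, 2× right (reaching 7) — 8 moves in all.
Check: order respected (10 at step 4, 9 at step 5); 8 moves as required.

15 -> 16 -> 12 -> 11 -> 10 -> 9 -> 5 -> 6 -> 7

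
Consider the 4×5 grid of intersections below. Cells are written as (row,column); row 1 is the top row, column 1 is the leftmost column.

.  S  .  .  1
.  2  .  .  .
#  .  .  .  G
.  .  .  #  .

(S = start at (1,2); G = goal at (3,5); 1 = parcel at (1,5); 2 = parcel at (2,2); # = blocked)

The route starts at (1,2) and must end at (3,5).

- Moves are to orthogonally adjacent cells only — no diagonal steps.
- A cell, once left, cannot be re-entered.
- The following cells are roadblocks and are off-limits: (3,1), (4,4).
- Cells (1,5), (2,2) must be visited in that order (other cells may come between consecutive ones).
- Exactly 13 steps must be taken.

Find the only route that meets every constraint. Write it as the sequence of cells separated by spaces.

The waypoints must appear in the order (1,5), (2,2), with no cell reused.
Route from (1,2): right 3 to (1,5), down 1 to (2,5), left 3 to (2,2), down 2 to (4,2), right 1 to (4,3), up 1 to (3,3), right 2 to (3,5) — 13 moves in all.
Check: order respected (1 at step 3, 2 at step 7); 13 moves as required.

(1,2) (1,3) (1,4) (1,5) (2,5) (2,4) (2,3) (2,2) (3,2) (4,2) (4,3) (3,3) (3,4) (3,5)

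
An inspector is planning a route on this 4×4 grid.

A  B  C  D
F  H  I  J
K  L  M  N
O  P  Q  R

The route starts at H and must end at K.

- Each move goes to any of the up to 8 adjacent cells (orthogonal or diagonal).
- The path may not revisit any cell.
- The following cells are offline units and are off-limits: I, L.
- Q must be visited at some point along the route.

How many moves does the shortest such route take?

4

Any route passes through Q somewhere between H and K. Summing Chebyshev distances along the two legs (H → Q → K) gives a lower bound of 2 + 2 = 4 moves.
A route of 4 moves achieves this: H → M → Q → P → K.
Since 4 matches the lower bound, it is optimal.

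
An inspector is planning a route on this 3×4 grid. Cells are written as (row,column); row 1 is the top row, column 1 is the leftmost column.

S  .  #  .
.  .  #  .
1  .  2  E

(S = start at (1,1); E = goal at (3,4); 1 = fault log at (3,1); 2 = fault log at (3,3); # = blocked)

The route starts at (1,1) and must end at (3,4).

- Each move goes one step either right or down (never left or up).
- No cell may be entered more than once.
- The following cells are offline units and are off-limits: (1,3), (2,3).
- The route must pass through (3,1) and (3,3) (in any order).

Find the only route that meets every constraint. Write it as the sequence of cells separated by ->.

(1,1) -> (2,1) -> (3,1) -> (3,2) -> (3,3) -> (3,4)

Moves only go right or down, so the column and row indices never decrease.
Route from (1,1): 2× down (reaching (3,1)), 3× right (reaching (3,4)) — 5 moves in all.
Check: all required cells visited.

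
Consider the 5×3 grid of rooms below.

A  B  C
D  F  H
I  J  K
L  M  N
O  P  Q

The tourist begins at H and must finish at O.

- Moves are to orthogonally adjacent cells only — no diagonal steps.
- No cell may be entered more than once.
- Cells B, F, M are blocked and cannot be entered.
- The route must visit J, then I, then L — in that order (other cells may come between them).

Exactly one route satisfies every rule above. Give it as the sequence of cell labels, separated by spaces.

H K J I L O

The waypoints must appear in the order J, I, L, with no cell reused.
Route from H: down to K, 2× left (reaching I), 2× down (reaching O) — 5 moves in all.
Check: order respected (J at step 2, I at step 3, L at step 4).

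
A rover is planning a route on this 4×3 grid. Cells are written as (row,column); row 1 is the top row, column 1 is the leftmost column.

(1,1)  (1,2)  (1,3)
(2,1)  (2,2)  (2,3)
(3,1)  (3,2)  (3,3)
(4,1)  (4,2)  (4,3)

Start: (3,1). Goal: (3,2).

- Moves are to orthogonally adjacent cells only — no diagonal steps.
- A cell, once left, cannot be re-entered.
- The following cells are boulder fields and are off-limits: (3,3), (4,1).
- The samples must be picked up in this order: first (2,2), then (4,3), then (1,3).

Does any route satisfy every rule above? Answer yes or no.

(4,3) must be visited but has only one open neighbour ((4,2)), and it is neither the start nor the goal — the route would have to enter and leave through (4,2), re-entering it.

no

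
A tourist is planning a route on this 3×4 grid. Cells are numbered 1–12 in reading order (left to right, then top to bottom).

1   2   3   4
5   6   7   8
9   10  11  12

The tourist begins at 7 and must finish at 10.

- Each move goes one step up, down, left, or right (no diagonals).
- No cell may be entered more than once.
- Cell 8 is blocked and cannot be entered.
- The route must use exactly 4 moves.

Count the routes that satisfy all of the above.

2

Need simple routes of exactly 4 moves from 7 to 10 (Manhattan distance 2, so 1 moves are spent on a detour and 1 undoing it).
Enumerating: 7 3 2 6 10 | 7 6 5 9 10.
That gives 2 routes.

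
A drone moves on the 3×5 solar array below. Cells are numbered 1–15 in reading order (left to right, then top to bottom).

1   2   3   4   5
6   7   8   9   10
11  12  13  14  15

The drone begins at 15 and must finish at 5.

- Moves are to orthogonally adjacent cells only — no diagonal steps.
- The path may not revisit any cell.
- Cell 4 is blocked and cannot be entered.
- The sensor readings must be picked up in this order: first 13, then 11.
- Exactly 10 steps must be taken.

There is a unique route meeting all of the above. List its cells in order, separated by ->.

15 -> 14 -> 13 -> 12 -> 11 -> 6 -> 7 -> 8 -> 9 -> 10 -> 5

The waypoints must appear in the order 13, 11, with no cell reused.
Route from 15: 4× left (reaching 11), up to 6, 4× right (reaching 10), up to 5 — 10 moves in all.
Check: order respected (13 at step 2, 11 at step 4); 10 moves as required.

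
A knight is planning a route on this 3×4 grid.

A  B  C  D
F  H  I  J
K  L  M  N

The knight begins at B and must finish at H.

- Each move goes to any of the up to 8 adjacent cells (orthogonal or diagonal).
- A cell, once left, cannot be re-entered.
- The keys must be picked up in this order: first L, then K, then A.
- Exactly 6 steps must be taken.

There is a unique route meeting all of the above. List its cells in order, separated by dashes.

The waypoints must appear in the order L, K, A, with no cell reused.
Route from B: down-right 1 to I, down-left 1 to L, left 1 to K, up 2 to A, down-right 1 to H — 6 moves in all.
Check: order respected (L at step 2, K at step 3, A at step 5); 6 moves as required.

B - I - L - K - F - A - H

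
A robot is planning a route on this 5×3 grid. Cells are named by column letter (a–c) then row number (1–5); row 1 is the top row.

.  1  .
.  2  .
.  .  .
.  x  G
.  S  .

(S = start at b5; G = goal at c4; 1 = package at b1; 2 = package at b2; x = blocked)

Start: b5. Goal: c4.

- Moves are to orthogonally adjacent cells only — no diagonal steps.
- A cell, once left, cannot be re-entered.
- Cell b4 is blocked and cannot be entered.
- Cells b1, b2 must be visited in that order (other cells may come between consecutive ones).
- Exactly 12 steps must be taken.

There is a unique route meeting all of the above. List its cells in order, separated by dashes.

The waypoints must appear in the order b1, b2, with no cell reused.
Route from b5: left 1 to a5, up 4 to a1, right 2 to c1, down 1 to c2, left 1 to b2, down 1 to b3, right 1 to c3, down 1 to c4 — 12 moves in all.
Check: order respected (1 at step 6, 2 at step 9); 12 moves as required.

b5 - a5 - a4 - a3 - a2 - a1 - b1 - c1 - c2 - b2 - b3 - c3 - c4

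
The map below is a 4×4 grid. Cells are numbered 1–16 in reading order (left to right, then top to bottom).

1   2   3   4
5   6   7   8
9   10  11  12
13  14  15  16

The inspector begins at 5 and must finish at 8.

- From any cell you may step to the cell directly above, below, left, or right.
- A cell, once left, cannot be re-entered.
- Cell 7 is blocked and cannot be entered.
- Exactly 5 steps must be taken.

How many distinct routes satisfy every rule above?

4

Need simple routes of exactly 5 moves from 5 to 8 (Manhattan distance 3, so 1 moves are spent on a detour and 1 undoing it).
Enumerating: 5 1 2 3 4 8 | 5 9 10 11 12 8 | 5 6 2 3 4 8 | 5 6 10 11 12 8.
That gives 4 routes.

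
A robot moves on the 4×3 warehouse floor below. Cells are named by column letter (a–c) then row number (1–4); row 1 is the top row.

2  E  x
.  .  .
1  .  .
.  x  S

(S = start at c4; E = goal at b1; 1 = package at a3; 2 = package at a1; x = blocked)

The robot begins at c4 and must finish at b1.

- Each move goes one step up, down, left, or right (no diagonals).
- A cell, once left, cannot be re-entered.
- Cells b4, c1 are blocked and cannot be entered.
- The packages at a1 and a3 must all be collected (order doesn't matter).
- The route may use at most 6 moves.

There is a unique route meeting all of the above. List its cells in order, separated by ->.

c4 -> c3 -> b3 -> a3 -> a2 -> a1 -> b1

The budget equals the shortest possible length, so every move has to be on a shortest route through the required cells.
Route from c4: up to c3, 2× left (reaching a3), 2× up (reaching a1), right to b1 — 6 moves in all.
Check: all required cells visited; 6 ≤ 6 moves.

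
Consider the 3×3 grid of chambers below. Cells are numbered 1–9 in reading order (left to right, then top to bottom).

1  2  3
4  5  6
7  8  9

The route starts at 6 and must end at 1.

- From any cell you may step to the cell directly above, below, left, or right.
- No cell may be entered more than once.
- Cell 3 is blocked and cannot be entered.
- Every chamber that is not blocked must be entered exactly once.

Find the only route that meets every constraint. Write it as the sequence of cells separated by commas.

6, 9, 8, 7, 4, 5, 2, 1

Need to visit all 8 open cells exactly once, starting at 6 and ending at 1.
Route from 6: down to 9, 2× left (reaching 7), up to 4, right to 5, up to 2, left to 1 — 7 moves in all.
Check: all 8 open cells covered.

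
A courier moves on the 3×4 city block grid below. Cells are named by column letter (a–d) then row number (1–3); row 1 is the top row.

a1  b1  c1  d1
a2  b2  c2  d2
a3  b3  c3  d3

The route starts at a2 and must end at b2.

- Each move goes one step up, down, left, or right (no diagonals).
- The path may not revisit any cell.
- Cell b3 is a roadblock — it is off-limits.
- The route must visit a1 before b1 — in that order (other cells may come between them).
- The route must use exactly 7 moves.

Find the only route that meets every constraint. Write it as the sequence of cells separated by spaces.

The waypoints must appear in the order a1, b1, with no cell reused.
Route from a2: up to a1, 3× right (reaching d1), down to d2, 2× left (reaching b2) — 7 moves in all.
Check: order respected (a1 at step 1, b1 at step 2); 7 moves as required.

a2 a1 b1 c1 d1 d2 c2 b2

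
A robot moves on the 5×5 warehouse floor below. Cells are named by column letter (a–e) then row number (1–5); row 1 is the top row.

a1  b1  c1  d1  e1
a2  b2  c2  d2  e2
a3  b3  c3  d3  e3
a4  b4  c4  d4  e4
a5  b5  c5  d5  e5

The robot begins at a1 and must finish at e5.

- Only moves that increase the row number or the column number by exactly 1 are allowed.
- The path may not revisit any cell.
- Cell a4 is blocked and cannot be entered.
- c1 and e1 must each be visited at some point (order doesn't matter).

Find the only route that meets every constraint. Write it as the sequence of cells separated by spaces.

a1 b1 c1 d1 e1 e2 e3 e4 e5

Moves only go right or down, so the column and row indices never decrease.
Route from a1: 4× right (reaching e1), 4× down (reaching e5) — 8 moves in all.
Check: all required cells visited.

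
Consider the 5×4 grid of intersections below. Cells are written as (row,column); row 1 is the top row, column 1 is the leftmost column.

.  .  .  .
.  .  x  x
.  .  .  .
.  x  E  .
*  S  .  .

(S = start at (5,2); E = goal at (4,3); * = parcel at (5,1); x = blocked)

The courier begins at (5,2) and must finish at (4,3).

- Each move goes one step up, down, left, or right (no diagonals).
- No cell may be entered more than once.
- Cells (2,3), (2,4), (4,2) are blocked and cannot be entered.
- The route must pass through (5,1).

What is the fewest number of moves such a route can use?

Any route passes through (5,1) somewhere between (5,2) and (4,3). Summing Manhattan distances along the two legs ((5,2) → (5,1) → (4,3)) gives a lower bound of 1 + 3 = 4 moves.
The shortest route satisfying every rule uses 6 moves: (5,2) → (5,1) → (4,1) → (3,1) → (3,2) → (3,3) → (4,3).
The no-revisit rule (legs can't share cells) pushes the minimum above the 4-move bound; an exhaustive check rules out every length from 4 to 5, leaving 6 as the minimum.

6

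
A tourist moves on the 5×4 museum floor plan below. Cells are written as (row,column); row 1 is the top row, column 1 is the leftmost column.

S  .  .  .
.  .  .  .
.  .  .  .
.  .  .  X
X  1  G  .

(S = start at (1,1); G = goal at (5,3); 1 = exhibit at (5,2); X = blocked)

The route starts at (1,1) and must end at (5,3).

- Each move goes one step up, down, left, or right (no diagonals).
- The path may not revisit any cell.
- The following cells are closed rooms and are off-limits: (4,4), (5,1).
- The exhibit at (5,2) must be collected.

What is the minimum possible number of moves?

Any route passes through (5,2) somewhere between (1,1) and (5,3). Summing Manhattan distances along the two legs ((1,1) → (5,2) → (5,3)) gives a lower bound of 5 + 1 = 6 moves.
A route of 6 moves achieves this: (1,1) → (2,1) → (3,1) → (4,1) → (4,2) → (5,2) → (5,3).
Since 6 matches the lower bound, it is optimal.

6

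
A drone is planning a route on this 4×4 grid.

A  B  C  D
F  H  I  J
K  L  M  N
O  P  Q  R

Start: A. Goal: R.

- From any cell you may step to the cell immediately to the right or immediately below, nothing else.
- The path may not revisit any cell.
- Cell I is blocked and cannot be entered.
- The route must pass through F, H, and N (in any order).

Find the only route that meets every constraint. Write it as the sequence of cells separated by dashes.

A - F - H - L - M - N - R

Moves only go right or down, so the column and row indices never decrease.
Route from A: down to F, right to H, down to L, 2× right (reaching N), down to R — 6 moves in all.
Check: all required cells visited.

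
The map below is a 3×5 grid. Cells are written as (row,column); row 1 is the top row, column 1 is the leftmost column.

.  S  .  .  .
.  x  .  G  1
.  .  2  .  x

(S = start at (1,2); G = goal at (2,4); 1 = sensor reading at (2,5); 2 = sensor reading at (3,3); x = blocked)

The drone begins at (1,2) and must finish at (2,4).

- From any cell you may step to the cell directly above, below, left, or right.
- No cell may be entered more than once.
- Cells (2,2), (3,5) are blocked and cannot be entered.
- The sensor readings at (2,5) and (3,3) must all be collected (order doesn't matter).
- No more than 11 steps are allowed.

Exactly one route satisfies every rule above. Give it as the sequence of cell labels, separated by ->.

Any route must reach (2,5) and (3,3) and still end at (2,4) within 11 moves, so the order of the required stops is forced.
Route from (1,2): left to (1,1), 2× down (reaching (3,1)), 2× right (reaching (3,3)), 2× up (reaching (1,3)), 2× right (reaching (1,5)), down to (2,5), left to (2,4) — 11 moves in all.
Check: all required cells visited; 11 ≤ 11 moves.

(1,2) -> (1,1) -> (2,1) -> (3,1) -> (3,2) -> (3,3) -> (2,3) -> (1,3) -> (1,4) -> (1,5) -> (2,5) -> (2,4)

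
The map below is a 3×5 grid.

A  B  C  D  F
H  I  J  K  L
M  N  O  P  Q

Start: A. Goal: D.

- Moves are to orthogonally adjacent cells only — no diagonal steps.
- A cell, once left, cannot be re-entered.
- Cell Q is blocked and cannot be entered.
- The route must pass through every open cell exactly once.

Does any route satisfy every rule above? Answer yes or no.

yes

One route that works: A → H → M → N → I → B → C → J → O → P → K → L → F → D.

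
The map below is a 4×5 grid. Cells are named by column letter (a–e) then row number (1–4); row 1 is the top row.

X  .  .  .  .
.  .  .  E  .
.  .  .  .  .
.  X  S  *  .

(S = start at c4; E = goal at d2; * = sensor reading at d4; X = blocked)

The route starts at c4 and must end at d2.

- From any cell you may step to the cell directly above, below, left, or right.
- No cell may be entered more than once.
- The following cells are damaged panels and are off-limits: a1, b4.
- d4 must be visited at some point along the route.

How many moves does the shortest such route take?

3

Any route passes through d4 somewhere between c4 and d2. Summing Manhattan distances along the two legs (c4 → d4 → d2) gives a lower bound of 1 + 2 = 3 moves.
A route of 3 moves achieves this: c4 → d4 → d3 → d2.
Since 3 matches the lower bound, it is optimal.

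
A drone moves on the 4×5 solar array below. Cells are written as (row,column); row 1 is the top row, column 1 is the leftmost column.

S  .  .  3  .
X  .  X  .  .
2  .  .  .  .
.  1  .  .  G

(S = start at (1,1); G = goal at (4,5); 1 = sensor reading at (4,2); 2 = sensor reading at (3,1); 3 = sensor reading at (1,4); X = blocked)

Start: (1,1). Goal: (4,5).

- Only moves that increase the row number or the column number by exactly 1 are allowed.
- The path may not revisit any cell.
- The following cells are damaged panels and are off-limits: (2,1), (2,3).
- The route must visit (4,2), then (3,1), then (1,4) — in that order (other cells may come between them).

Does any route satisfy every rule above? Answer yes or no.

(3,1) lies above (4,2), so going from (4,2) to (3,1) would need an upward move — but moves only go right/down, so (4,2) cannot be visited before (3,1).

no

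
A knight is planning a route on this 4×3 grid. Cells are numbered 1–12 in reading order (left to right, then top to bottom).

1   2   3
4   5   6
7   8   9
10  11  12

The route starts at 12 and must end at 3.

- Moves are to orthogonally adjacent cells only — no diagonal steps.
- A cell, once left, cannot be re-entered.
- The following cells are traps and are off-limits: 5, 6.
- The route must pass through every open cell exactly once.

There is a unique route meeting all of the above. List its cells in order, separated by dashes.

12 - 9 - 8 - 11 - 10 - 7 - 4 - 1 - 2 - 3

Need to visit all 10 open cells exactly once, starting at 12 and ending at 3.
Cell 1 has only two open neighbours (4 and 2), so the path must pass straight through it: one of those is the cell it's entered from and the other is where it exits.
Route from 12: up 1 to 9, left 1 to 8, down 1 to 11, left 1 to 10, up 3 to 1, right 2 to 3 — 9 moves in all.
Check: all 10 open cells covered.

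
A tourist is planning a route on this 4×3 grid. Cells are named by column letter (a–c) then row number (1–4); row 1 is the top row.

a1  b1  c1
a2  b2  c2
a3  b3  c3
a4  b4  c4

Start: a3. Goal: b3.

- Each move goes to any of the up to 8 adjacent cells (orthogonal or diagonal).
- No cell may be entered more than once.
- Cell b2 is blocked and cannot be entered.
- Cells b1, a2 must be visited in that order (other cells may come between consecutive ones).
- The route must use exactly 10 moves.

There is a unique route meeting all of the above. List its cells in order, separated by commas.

a3, a4, b4, c4, c3, c2, c1, b1, a1, a2, b3

The waypoints must appear in the order b1, a2, with no cell reused.
Route from a3: down to a4, 2× right (reaching c4), 3× up (reaching c1), 2× left (reaching a1), down to a2, down-right to b3 — 10 moves in all.
Check: order respected (b1 at step 7, a2 at step 9); 10 moves as required.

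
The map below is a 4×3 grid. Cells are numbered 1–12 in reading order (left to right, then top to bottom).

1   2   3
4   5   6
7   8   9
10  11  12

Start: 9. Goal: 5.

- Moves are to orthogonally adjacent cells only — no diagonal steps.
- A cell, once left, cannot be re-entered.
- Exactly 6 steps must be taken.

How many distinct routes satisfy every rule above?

Need simple routes of exactly 6 moves from 9 to 5 (Manhattan distance 2, so 2 moves are spent on a detour and 2 undoing it).
Enumerating: 9 6 3 2 1 4 5 | 9 12 11 8 7 4 5 | 9 12 11 10 7 4 5 | 9 12 11 10 7 8 5 | 9 8 11 10 7 4 5 | 9 8 7 4 1 2 5.
That gives 6 routes.

6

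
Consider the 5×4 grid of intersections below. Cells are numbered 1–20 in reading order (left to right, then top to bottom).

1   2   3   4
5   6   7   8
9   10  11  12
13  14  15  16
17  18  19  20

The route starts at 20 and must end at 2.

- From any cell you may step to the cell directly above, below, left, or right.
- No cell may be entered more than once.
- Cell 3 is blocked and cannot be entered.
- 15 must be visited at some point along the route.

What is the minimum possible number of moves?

6

Any route passes through 15 somewhere between 20 and 2. Summing Manhattan distances along the two legs (20 → 15 → 2) gives a lower bound of 2 + 4 = 6 moves.
A route of 6 moves achieves this: 20 → 16 → 15 → 11 → 7 → 6 → 2.
Since 6 matches the lower bound, it is optimal.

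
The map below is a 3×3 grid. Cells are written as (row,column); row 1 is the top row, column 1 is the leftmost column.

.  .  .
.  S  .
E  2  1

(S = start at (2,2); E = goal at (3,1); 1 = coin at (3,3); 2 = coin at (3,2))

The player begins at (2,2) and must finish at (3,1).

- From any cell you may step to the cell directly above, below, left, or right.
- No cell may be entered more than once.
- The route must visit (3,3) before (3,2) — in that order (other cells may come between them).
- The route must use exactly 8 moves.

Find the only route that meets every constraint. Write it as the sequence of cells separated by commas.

The waypoints must appear in the order (3,3), (3,2), with no cell reused.
Route from (2,2): left 1 to (2,1), up 1 to (1,1), right 2 to (1,3), down 2 to (3,3), left 2 to (3,1) — 8 moves in all.
Check: order respected (1 at step 6, 2 at step 7); 8 moves as required.

(2,2), (2,1), (1,1), (1,2), (1,3), (2,3), (3,3), (3,2), (3,1)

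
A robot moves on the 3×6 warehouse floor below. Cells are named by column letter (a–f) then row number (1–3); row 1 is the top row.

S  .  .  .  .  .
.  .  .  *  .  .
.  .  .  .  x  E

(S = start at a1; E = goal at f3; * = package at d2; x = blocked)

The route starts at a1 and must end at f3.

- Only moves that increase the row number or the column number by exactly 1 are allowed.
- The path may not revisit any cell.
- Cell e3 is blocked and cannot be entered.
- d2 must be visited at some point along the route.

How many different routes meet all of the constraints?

4

A right/down-only route from a1 to f3 makes exactly 2 down-moves and 5 right-moves in some order.
With no other constraints that would be C(7,2) = 21 routes.
Split at d2 and multiply the segment counts (each segment already excludes blocked cells): a1→d2: 4; d2→f3: 1; product = 4.
That gives 4 routes.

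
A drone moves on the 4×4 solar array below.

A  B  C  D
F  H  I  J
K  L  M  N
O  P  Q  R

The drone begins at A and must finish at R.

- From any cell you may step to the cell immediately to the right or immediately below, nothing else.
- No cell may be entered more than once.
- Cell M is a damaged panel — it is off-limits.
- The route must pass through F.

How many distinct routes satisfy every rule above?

A right/down-only route from A to R makes exactly 3 down-moves and 3 right-moves in some order.
With no other constraints that would be C(6,3) = 20 routes.
Split at F and multiply the segment counts (each segment already excludes blocked cells): A→F: 1; F→R: 4; product = 4.
That gives 4 routes.

4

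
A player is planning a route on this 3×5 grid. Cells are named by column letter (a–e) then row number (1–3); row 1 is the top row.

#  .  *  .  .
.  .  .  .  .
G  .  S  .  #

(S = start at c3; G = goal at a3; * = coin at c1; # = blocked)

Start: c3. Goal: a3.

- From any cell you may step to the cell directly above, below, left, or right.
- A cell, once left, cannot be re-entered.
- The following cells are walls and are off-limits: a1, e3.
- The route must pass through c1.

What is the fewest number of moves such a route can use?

6

Any route passes through c1 somewhere between c3 and a3. Summing Manhattan distances along the two legs (c3 → c1 → a3) gives a lower bound of 2 + 4 = 6 moves.
A route of 6 moves achieves this: c3 → c2 → c1 → b1 → b2 → b3 → a3.
Since 6 matches the lower bound, it is optimal.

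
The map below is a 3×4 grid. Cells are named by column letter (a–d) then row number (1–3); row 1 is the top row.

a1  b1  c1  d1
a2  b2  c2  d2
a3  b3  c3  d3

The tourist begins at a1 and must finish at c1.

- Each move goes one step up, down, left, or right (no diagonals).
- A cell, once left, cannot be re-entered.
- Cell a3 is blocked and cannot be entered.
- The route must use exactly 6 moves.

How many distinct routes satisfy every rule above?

Need simple routes of exactly 6 moves from a1 to c1 (Manhattan distance 2, so 2 moves are spent on a detour and 2 undoing it).
Enumerating: a1 a2 b2 b3 c3 c2 c1 | a1 a2 b2 c2 d2 d1 c1 | a1 b1 b2 b3 c3 c2 c1 | a1 b1 b2 c2 d2 d1 c1.
That gives 4 routes.

4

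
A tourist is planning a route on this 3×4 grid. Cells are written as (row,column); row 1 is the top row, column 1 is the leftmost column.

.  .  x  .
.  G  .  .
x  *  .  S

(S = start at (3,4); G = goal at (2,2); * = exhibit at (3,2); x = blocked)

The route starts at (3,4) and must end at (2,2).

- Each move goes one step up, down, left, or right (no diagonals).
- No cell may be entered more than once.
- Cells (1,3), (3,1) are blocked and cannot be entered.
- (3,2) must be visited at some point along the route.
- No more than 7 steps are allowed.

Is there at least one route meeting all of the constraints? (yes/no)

One route that works: (3,4) → (3,3) → (3,2) → (2,2).

yes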